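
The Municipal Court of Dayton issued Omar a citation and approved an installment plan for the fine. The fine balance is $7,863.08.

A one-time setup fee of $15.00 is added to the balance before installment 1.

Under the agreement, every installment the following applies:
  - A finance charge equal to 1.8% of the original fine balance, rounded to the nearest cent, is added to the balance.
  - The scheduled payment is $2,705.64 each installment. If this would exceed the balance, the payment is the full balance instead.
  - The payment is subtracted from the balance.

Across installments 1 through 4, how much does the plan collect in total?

Installment 1: opening $7,878.08; interest $141.54 → $8,019.62; payment $2,705.64; balance $5,313.98
Installment 2: opening $5,313.98; interest $141.54 → $5,455.52; payment $2,705.64; balance $2,749.88
Installment 3: opening $2,749.88; interest $141.54 → $2,891.42; payment $2,705.64; balance $185.78
Installment 4: opening $185.78; interest $141.54 → $327.32; payment $327.32; balance $0.00
Total paid: $8,444.24

$8,444.24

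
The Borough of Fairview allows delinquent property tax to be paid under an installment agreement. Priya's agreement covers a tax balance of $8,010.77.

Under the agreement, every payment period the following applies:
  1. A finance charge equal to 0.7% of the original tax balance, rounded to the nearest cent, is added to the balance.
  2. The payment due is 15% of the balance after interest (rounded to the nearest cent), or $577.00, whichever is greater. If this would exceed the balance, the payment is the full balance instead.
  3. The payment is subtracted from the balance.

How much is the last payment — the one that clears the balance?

$140.83

Payment period 1: opening $8,010.77; interest $56.08 → $8,066.85; payment $1,210.03; balance $6,856.82
Payment period 2: opening $6,856.82; interest $56.08 → $6,912.90; payment $1,036.94; balance $5,875.96
Payment period 3: opening $5,875.96; interest $56.08 → $5,932.04; payment $889.81; balance $5,042.23
Payment period 4: opening $5,042.23; interest $56.08 → $5,098.31; payment $764.75; balance $4,333.56
Payment period 5: opening $4,333.56; interest $56.08 → $4,389.64; payment $658.45; balance $3,731.19
Payment period 6: opening $3,731.19; interest $56.08 → $3,787.27; payment $577.00; balance $3,210.27
Payment period 7: opening $3,210.27; interest $56.08 → $3,266.35; payment $577.00; balance $2,689.35
Payment period 8: opening $2,689.35; interest $56.08 → $2,745.43; payment $577.00; balance $2,168.43
Payment period 9: opening $2,168.43; interest $56.08 → $2,224.51; payment $577.00; balance $1,647.51
Payment period 10: opening $1,647.51; interest $56.08 → $1,703.59; payment $577.00; balance $1,126.59
Payment period 11: opening $1,126.59; interest $56.08 → $1,182.67; payment $577.00; balance $605.67
Payment period 12: opening $605.67; interest $56.08 → $661.75; payment $577.00; balance $84.75
Payment period 13: opening $84.75; interest $56.08 → $140.83; payment $140.83; balance $0.00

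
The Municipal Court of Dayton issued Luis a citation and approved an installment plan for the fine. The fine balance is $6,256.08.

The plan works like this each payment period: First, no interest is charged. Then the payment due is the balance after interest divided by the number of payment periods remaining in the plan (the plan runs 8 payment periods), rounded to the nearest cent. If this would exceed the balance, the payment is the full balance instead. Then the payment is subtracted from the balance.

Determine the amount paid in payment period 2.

Payment period 1: $6,256.08 − $782.01 → $5,474.07
Payment period 2: $5,474.07 − $782.01 → $4,692.06

$782.01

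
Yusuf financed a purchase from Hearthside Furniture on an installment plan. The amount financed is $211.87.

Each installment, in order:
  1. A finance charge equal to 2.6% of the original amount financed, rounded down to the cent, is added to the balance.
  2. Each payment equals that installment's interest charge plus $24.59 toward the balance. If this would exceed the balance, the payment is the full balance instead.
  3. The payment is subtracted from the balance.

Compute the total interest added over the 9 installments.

$49.50

Installment 1: $211.87 +$5.50 interest = $217.37; pay $30.09 → $187.28
Installment 2: $187.28 +$5.50 interest = $192.78; pay $30.09 → $162.69
Installment 3: $162.69 +$5.50 interest = $168.19; pay $30.09 → $138.10
Installment 4: $138.10 +$5.50 interest = $143.60; pay $30.09 → $113.51
Installment 5: $113.51 +$5.50 interest = $119.01; pay $30.09 → $88.92
Installment 6: $88.92 +$5.50 interest = $94.42; pay $30.09 → $64.33
Installment 7: $64.33 +$5.50 interest = $69.83; pay $30.09 → $39.74
Installment 8: $39.74 +$5.50 interest = $45.24; pay $30.09 → $15.15
Installment 9: $15.15 +$5.50 interest = $20.65; pay $20.65 → $0.00
Total interest: $5.50 + $5.50 + $5.50 + $5.50 + $5.50 + $5.50 + $5.50 + $5.50 + $5.50 = $49.50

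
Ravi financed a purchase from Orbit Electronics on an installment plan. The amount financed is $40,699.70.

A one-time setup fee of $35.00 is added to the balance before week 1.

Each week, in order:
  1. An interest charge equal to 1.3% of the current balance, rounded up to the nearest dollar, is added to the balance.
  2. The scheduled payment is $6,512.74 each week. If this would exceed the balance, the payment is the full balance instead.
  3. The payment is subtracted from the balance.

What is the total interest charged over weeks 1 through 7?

$2,041.00

Week 1: opening $40,734.70; interest $530.00 → $41,264.70; payment $6,512.74; balance $34,751.96
Week 2: opening $34,751.96; interest $452.00 → $35,203.96; payment $6,512.74; balance $28,691.22
Week 3: opening $28,691.22; interest $373.00 → $29,064.22; payment $6,512.74; balance $22,551.48
Week 4: opening $22,551.48; interest $294.00 → $22,845.48; payment $6,512.74; balance $16,332.74
Week 5: opening $16,332.74; interest $213.00 → $16,545.74; payment $6,512.74; balance $10,033.00
Week 6: opening $10,033.00; interest $131.00 → $10,164.00; payment $6,512.74; balance $3,651.26
Week 7: opening $3,651.26; interest $48.00 → $3,699.26; payment $3,699.26; balance $0.00
Total interest: $530.00 + $452.00 + $373.00 + $294.00 + $213.00 + $131.00 + $48.00 = $2,041.00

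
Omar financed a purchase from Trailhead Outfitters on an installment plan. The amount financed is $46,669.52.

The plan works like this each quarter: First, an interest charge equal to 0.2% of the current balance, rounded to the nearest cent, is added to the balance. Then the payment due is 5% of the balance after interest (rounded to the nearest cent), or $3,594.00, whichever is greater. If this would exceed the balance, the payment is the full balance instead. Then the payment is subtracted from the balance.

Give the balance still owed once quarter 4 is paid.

Quarter 1: $46,669.52 +$93.34 interest = $46,762.86; pay $3,594.00 → $43,168.86
Quarter 2: $43,168.86 +$86.34 interest = $43,255.20; pay $3,594.00 → $39,661.20
Quarter 3: $39,661.20 +$79.32 interest = $39,740.52; pay $3,594.00 → $36,146.52
Quarter 4: $36,146.52 +$72.29 interest = $36,218.81; pay $3,594.00 → $32,624.81

$32,624.81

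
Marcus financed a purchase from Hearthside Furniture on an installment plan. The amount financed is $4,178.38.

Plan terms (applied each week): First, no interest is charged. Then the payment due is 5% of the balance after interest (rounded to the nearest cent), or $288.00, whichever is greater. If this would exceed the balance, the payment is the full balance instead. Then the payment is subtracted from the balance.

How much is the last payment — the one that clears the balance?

Week 1: opening $4,178.38; payment $288.00; balance $3,890.38
Week 2: opening $3,890.38; payment $288.00; balance $3,602.38
Week 3: opening $3,602.38; payment $288.00; balance $3,314.38
Week 4: opening $3,314.38; payment $288.00; balance $3,026.38
Week 5: opening $3,026.38; payment $288.00; balance $2,738.38
Week 6: opening $2,738.38; payment $288.00; balance $2,450.38
Week 7: opening $2,450.38; payment $288.00; balance $2,162.38
Week 8: opening $2,162.38; payment $288.00; balance $1,874.38
Week 9: opening $1,874.38; payment $288.00; balance $1,586.38
Week 10: opening $1,586.38; payment $288.00; balance $1,298.38
Week 11: opening $1,298.38; payment $288.00; balance $1,010.38
Week 12: opening $1,010.38; payment $288.00; balance $722.38
Week 13: opening $722.38; payment $288.00; balance $434.38
Week 14: opening $434.38; payment $288.00; balance $146.38
Week 15: opening $146.38; payment $146.38; balance $0.00

$146.38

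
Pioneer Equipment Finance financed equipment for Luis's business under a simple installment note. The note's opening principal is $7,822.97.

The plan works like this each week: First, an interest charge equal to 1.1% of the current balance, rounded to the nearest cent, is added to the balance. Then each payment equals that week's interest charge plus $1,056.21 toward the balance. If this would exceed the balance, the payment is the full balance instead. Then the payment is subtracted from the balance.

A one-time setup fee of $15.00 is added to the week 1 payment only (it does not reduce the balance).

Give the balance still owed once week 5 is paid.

Week 1: $7,822.97 +$86.05 interest = $7,909.02; pay $1,142.26 (+ $15.00 fee) → $6,766.76
Week 2: $6,766.76 +$74.43 interest = $6,841.19; pay $1,130.64 → $5,710.55
Week 3: $5,710.55 +$62.82 interest = $5,773.37; pay $1,119.03 → $4,654.34
Week 4: $4,654.34 +$51.20 interest = $4,705.54; pay $1,107.41 → $3,598.13
Week 5: $3,598.13 +$39.58 interest = $3,637.71; pay $1,095.79 → $2,541.92

$2,541.92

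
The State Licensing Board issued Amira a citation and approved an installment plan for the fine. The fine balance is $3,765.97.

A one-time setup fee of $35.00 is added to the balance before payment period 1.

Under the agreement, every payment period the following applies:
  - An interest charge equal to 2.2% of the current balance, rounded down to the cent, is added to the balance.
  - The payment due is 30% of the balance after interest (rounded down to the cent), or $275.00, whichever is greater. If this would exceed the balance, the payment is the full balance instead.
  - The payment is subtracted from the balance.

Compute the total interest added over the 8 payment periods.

Payment period 1: $3,800.97 +$83.62 interest = $3,884.59; pay $1,165.37 → $2,719.22
Payment period 2: $2,719.22 +$59.82 interest = $2,779.04; pay $833.71 → $1,945.33
Payment period 3: $1,945.33 +$42.79 interest = $1,988.12; pay $596.43 → $1,391.69
Payment period 4: $1,391.69 +$30.61 interest = $1,422.30; pay $426.69 → $995.61
Payment period 5: $995.61 +$21.90 interest = $1,017.51; pay $305.25 → $712.26
Payment period 6: $712.26 +$15.66 interest = $727.92; pay $275.00 → $452.92
Payment period 7: $452.92 +$9.96 interest = $462.88; pay $275.00 → $187.88
Payment period 8: $187.88 +$4.13 interest = $192.01; pay $192.01 → $0.00
Total interest: $83.62 + $59.82 + $42.79 + $30.61 + $21.90 + $15.66 + $9.96 + $4.13 = $268.49

$268.49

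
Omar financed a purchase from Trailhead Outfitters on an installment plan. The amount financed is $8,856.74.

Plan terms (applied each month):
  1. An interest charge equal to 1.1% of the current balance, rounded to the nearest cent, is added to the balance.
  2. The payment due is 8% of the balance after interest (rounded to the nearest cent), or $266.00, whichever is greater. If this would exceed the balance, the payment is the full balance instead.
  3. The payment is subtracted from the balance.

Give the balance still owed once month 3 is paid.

Month 1: opening $8,856.74; interest $97.42 → $8,954.16; payment $716.33; balance $8,237.83
Month 2: opening $8,237.83; interest $90.62 → $8,328.45; payment $666.28; balance $7,662.17
Month 3: opening $7,662.17; interest $84.28 → $7,746.45; payment $619.72; balance $7,126.73

$7,126.73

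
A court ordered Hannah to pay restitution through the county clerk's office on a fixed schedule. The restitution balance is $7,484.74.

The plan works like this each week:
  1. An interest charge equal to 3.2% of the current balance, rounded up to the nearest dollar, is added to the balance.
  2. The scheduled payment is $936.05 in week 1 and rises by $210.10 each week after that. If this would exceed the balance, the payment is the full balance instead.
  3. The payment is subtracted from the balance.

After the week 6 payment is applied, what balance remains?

# | Opening | Interest | Payment | End bal
1 | $7,484.74 | $240.00 | $936.05 | $6,788.69
2 | $6,788.69 | $218.00 | $1,146.15 | $5,860.54
3 | $5,860.54 | $188.00 | $1,356.25 | $4,692.29
4 | $4,692.29 | $151.00 | $1,566.35 | $3,276.94
5 | $3,276.94 | $105.00 | $1,776.45 | $1,605.49
6 | $1,605.49 | $52.00 | $1,657.49 | $0.00

$0.00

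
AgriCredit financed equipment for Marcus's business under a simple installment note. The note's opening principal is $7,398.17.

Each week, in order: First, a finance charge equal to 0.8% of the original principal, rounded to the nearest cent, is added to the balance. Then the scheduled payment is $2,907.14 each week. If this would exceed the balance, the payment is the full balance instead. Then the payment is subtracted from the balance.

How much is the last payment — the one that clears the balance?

Week 1: opening $7,398.17; interest $59.19 → $7,457.36; payment $2,907.14; balance $4,550.22
Week 2: opening $4,550.22; interest $59.19 → $4,609.41; payment $2,907.14; balance $1,702.27
Week 3: opening $1,702.27; interest $59.19 → $1,761.46; payment $1,761.46; balance $0.00

$1,761.46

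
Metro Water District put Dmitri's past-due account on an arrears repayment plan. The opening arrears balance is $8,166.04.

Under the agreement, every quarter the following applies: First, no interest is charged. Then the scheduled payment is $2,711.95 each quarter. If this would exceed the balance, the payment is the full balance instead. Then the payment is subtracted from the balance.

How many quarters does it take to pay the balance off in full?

Quarter 1: $8,166.04 − $2,711.95 → $5,454.09
Quarter 2: $5,454.09 − $2,711.95 → $2,742.14
Quarter 3: $2,742.14 − $2,711.95 → $30.19
Quarter 4: $30.19 − $30.19 → $0.00
Balance reaches $0.00 in quarter 4.

4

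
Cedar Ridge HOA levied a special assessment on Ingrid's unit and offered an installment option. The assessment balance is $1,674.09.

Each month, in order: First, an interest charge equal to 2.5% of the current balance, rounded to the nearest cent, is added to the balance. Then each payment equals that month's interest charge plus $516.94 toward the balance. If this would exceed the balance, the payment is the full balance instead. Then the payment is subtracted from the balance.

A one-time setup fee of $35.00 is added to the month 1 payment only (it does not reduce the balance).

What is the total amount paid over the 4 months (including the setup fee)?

$1,798.96

# | Opening | Interest | Payment | Fee | End bal
1 | $1,674.09 | $41.85 | $558.79 | $35.00 | $1,157.15
2 | $1,157.15 | $28.93 | $545.87 | — | $640.21
3 | $640.21 | $16.01 | $532.95 | — | $123.27
4 | $123.27 | $3.08 | $126.35 | — | $0.00
Total paid: $1,798.96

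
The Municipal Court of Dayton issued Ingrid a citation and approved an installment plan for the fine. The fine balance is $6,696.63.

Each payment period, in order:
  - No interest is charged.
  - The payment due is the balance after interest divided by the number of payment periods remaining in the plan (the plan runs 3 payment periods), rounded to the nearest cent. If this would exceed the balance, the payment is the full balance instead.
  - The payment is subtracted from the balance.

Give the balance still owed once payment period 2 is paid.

Payment period 1: opening $6,696.63; payment $2,232.21; balance $4,464.42
Payment period 2: opening $4,464.42; payment $2,232.21; balance $2,232.21

$2,232.21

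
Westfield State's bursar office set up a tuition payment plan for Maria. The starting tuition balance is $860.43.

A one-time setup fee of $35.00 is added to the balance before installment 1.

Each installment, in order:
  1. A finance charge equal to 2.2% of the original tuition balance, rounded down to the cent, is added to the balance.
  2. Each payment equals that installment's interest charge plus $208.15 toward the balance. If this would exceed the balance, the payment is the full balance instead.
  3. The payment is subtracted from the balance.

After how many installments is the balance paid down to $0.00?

Installment 1: opening $895.43; interest $18.92 → $914.35; payment $227.07; balance $687.28
Installment 2: opening $687.28; interest $18.92 → $706.20; payment $227.07; balance $479.13
Installment 3: opening $479.13; interest $18.92 → $498.05; payment $227.07; balance $270.98
Installment 4: opening $270.98; interest $18.92 → $289.90; payment $227.07; balance $62.83
Installment 5: opening $62.83; interest $18.92 → $81.75; payment $81.75; balance $0.00
Balance reaches $0.00 in installment 5.

5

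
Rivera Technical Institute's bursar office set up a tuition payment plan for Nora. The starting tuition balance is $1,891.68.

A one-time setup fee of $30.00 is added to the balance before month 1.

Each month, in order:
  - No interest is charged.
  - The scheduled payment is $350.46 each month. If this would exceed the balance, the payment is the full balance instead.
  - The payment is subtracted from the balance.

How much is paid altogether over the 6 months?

$1,921.68

Month 1: opening $1,921.68; payment $350.46; balance $1,571.22
Month 2: opening $1,571.22; payment $350.46; balance $1,220.76
Month 3: opening $1,220.76; payment $350.46; balance $870.30
Month 4: opening $870.30; payment $350.46; balance $519.84
Month 5: opening $519.84; payment $350.46; balance $169.38
Month 6: opening $169.38; payment $169.38; balance $0.00
Total paid: $1,921.68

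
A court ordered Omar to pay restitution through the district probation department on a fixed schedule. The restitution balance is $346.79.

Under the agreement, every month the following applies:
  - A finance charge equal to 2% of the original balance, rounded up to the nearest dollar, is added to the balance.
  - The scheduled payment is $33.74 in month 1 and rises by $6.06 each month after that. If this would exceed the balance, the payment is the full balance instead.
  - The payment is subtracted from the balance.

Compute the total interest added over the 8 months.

$56.00

# | Opening | Interest | Payment | End bal
1 | $346.79 | $7.00 | $33.74 | $320.05
2 | $320.05 | $7.00 | $39.80 | $287.25
3 | $287.25 | $7.00 | $45.86 | $248.39
4 | $248.39 | $7.00 | $51.92 | $203.47
5 | $203.47 | $7.00 | $57.98 | $152.49
6 | $152.49 | $7.00 | $64.04 | $95.45
7 | $95.45 | $7.00 | $70.10 | $32.35
8 | $32.35 | $7.00 | $39.35 | $0.00
Total interest: $7.00 + $7.00 + $7.00 + $7.00 + $7.00 + $7.00 + $7.00 + $7.00 = $56.00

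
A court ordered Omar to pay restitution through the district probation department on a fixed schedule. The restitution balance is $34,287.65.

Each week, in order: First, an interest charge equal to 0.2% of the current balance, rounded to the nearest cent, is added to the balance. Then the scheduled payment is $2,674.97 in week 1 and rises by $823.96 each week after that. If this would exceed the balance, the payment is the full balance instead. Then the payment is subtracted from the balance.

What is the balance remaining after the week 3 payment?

$23,979.29

Week 1: $34,287.65 +$68.58 interest = $34,356.23; pay $2,674.97 → $31,681.26
Week 2: $31,681.26 +$63.36 interest = $31,744.62; pay $3,498.93 → $28,245.69
Week 3: $28,245.69 +$56.49 interest = $28,302.18; pay $4,322.89 → $23,979.29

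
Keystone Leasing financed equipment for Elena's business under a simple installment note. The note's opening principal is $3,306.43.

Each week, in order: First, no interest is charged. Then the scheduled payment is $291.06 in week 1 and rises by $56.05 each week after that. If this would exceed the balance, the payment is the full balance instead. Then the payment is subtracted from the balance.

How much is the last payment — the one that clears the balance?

$91.96

Week 1: opening $3,306.43; payment $291.06; balance $3,015.37
Week 2: opening $3,015.37; payment $347.11; balance $2,668.26
Week 3: opening $2,668.26; payment $403.16; balance $2,265.10
Week 4: opening $2,265.10; payment $459.21; balance $1,805.89
Week 5: opening $1,805.89; payment $515.26; balance $1,290.63
Week 6: opening $1,290.63; payment $571.31; balance $719.32
Week 7: opening $719.32; payment $627.36; balance $91.96
Week 8: opening $91.96; payment $91.96; balance $0.00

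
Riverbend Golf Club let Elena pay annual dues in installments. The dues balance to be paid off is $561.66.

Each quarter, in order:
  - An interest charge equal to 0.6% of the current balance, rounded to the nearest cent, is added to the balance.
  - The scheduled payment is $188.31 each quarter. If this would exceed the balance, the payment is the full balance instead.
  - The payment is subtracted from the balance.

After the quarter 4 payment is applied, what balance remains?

$0.00

Quarter 1: $561.66 +$3.37 interest = $565.03; pay $188.31 → $376.72
Quarter 2: $376.72 +$2.26 interest = $378.98; pay $188.31 → $190.67
Quarter 3: $190.67 +$1.14 interest = $191.81; pay $188.31 → $3.50
Quarter 4: $3.50 +$0.02 interest = $3.52; pay $3.52 → $0.00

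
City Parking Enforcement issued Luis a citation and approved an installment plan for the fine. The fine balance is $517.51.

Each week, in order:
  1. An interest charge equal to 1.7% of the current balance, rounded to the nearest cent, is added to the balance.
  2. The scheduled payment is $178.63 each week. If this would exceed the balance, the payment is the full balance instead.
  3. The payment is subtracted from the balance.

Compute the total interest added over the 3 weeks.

Week 1: opening $517.51; interest $8.80 → $526.31; payment $178.63; balance $347.68
Week 2: opening $347.68; interest $5.91 → $353.59; payment $178.63; balance $174.96
Week 3: opening $174.96; interest $2.97 → $177.93; payment $177.93; balance $0.00
Total interest: $8.80 + $5.91 + $2.97 = $17.68

$17.68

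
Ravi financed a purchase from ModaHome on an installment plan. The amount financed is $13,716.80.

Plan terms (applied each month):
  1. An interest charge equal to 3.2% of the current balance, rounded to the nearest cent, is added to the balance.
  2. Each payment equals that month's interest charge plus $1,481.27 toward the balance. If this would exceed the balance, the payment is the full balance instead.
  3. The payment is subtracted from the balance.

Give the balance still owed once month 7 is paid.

$3,347.91

Month 1: opening $13,716.80; interest $438.94 → $14,155.74; payment $1,920.21; balance $12,235.53
Month 2: opening $12,235.53; interest $391.54 → $12,627.07; payment $1,872.81; balance $10,754.26
Month 3: opening $10,754.26; interest $344.14 → $11,098.40; payment $1,825.41; balance $9,272.99
Month 4: opening $9,272.99; interest $296.74 → $9,569.73; payment $1,778.01; balance $7,791.72
Month 5: opening $7,791.72; interest $249.34 → $8,041.06; payment $1,730.61; balance $6,310.45
Month 6: opening $6,310.45; interest $201.93 → $6,512.38; payment $1,683.20; balance $4,829.18
Month 7: opening $4,829.18; interest $154.53 → $4,983.71; payment $1,635.80; balance $3,347.91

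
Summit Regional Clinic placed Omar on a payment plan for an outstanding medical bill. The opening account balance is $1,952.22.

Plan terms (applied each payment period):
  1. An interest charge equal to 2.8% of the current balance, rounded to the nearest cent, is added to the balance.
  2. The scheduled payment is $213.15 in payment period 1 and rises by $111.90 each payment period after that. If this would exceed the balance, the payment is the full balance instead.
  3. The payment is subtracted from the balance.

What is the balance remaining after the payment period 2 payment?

$1,518.90

Payment period 1: opening $1,952.22; interest $54.66 → $2,006.88; payment $213.15; balance $1,793.73
Payment period 2: opening $1,793.73; interest $50.22 → $1,843.95; payment $325.05; balance $1,518.90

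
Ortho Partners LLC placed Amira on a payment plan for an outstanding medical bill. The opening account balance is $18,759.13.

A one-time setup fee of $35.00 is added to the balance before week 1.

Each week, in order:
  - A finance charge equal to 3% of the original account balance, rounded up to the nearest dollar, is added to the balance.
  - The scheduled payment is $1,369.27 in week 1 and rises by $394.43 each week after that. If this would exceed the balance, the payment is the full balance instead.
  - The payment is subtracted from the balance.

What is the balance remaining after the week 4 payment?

Week 1: opening $18,794.13; interest $563.00 → $19,357.13; payment $1,369.27; balance $17,987.86
Week 2: opening $17,987.86; interest $563.00 → $18,550.86; payment $1,763.70; balance $16,787.16
Week 3: opening $16,787.16; interest $563.00 → $17,350.16; payment $2,158.13; balance $15,192.03
Week 4: opening $15,192.03; interest $563.00 → $15,755.03; payment $2,552.56; balance $13,202.47

$13,202.47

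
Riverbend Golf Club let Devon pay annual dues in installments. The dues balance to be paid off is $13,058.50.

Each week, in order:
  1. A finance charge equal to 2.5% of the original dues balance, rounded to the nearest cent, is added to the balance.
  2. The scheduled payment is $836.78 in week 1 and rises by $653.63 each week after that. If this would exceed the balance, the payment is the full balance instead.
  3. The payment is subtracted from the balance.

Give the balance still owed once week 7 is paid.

# | Opening | Interest | Payment | End bal
1 | $13,058.50 | $326.46 | $836.78 | $12,548.18
2 | $12,548.18 | $326.46 | $1,490.41 | $11,384.23
3 | $11,384.23 | $326.46 | $2,144.04 | $9,566.65
4 | $9,566.65 | $326.46 | $2,797.67 | $7,095.44
5 | $7,095.44 | $326.46 | $3,451.30 | $3,970.60
6 | $3,970.60 | $326.46 | $4,104.93 | $192.13
7 | $192.13 | $326.46 | $518.59 | $0.00

$0.00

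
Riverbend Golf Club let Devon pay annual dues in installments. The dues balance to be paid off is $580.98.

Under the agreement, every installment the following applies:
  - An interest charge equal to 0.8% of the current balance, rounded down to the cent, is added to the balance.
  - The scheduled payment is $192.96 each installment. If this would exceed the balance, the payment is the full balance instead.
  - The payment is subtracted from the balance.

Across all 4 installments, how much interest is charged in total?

Installment 1: $580.98 +$4.64 interest = $585.62; pay $192.96 → $392.66
Installment 2: $392.66 +$3.14 interest = $395.80; pay $192.96 → $202.84
Installment 3: $202.84 +$1.62 interest = $204.46; pay $192.96 → $11.50
Installment 4: $11.50 +$0.09 interest = $11.59; pay $11.59 → $0.00
Total interest: $4.64 + $3.14 + $1.62 + $0.09 = $9.49

$9.49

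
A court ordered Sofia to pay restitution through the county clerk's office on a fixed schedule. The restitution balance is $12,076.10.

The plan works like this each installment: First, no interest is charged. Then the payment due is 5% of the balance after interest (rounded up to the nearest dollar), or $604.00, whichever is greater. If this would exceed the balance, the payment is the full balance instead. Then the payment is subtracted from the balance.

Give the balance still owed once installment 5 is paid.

$9,056.10

# | Opening | Payment | End bal
1 | $12,076.10 | $604.00 | $11,472.10
2 | $11,472.10 | $604.00 | $10,868.10
3 | $10,868.10 | $604.00 | $10,264.10
4 | $10,264.10 | $604.00 | $9,660.10
5 | $9,660.10 | $604.00 | $9,056.10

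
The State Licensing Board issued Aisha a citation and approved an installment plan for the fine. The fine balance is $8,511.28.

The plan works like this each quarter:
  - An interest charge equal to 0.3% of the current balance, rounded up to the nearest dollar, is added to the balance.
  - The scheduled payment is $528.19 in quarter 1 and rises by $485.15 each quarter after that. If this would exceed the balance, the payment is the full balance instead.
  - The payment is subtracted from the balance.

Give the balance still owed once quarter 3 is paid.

# | Opening | Interest | Payment | End bal
1 | $8,511.28 | $26.00 | $528.19 | $8,009.09
2 | $8,009.09 | $25.00 | $1,013.34 | $7,020.75
3 | $7,020.75 | $22.00 | $1,498.49 | $5,544.26

$5,544.26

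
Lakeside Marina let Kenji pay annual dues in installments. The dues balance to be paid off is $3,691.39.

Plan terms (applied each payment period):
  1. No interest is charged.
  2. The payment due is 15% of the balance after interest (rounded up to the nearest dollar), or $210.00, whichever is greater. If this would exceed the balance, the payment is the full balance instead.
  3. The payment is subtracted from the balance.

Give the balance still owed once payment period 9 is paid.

# | Opening | Payment | End bal
1 | $3,691.39 | $554.00 | $3,137.39
2 | $3,137.39 | $471.00 | $2,666.39
3 | $2,666.39 | $400.00 | $2,266.39
4 | $2,266.39 | $340.00 | $1,926.39
5 | $1,926.39 | $289.00 | $1,637.39
6 | $1,637.39 | $246.00 | $1,391.39
7 | $1,391.39 | $210.00 | $1,181.39
8 | $1,181.39 | $210.00 | $971.39
9 | $971.39 | $210.00 | $761.39

$761.39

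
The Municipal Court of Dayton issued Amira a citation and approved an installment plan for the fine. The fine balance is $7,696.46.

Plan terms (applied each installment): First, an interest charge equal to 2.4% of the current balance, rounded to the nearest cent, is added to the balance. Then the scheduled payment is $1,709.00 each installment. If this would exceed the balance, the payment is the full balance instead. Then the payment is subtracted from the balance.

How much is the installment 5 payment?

$1,409.32

Installment 1: opening $7,696.46; interest $184.72 → $7,881.18; payment $1,709.00; balance $6,172.18
Installment 2: opening $6,172.18; interest $148.13 → $6,320.31; payment $1,709.00; balance $4,611.31
Installment 3: opening $4,611.31; interest $110.67 → $4,721.98; payment $1,709.00; balance $3,012.98
Installment 4: opening $3,012.98; interest $72.31 → $3,085.29; payment $1,709.00; balance $1,376.29
Installment 5: opening $1,376.29; interest $33.03 → $1,409.32; payment $1,409.32; balance $0.00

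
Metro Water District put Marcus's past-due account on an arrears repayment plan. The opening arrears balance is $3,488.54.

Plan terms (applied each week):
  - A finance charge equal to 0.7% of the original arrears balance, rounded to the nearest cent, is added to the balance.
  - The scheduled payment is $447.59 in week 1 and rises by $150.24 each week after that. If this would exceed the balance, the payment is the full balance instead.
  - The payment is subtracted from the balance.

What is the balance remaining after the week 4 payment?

Week 1: $3,488.54 +$24.42 interest = $3,512.96; pay $447.59 → $3,065.37
Week 2: $3,065.37 +$24.42 interest = $3,089.79; pay $597.83 → $2,491.96
Week 3: $2,491.96 +$24.42 interest = $2,516.38; pay $748.07 → $1,768.31
Week 4: $1,768.31 +$24.42 interest = $1,792.73; pay $898.31 → $894.42

$894.42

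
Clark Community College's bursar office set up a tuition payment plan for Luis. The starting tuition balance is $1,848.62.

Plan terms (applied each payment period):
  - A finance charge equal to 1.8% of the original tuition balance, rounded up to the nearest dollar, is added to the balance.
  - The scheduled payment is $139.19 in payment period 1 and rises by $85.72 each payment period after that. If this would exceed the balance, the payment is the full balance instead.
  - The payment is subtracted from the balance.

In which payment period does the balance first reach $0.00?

6

# | Opening | Interest | Payment | End bal
1 | $1,848.62 | $34.00 | $139.19 | $1,743.43
2 | $1,743.43 | $34.00 | $224.91 | $1,552.52
3 | $1,552.52 | $34.00 | $310.63 | $1,275.89
4 | $1,275.89 | $34.00 | $396.35 | $913.54
5 | $913.54 | $34.00 | $482.07 | $465.47
6 | $465.47 | $34.00 | $499.47 | $0.00
Balance reaches $0.00 in payment period 6.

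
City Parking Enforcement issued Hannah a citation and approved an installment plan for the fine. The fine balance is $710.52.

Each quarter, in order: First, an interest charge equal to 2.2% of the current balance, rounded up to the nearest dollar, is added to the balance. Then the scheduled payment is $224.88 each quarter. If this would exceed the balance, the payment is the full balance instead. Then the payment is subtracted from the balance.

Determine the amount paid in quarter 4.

$72.88

Quarter 1: opening $710.52; interest $16.00 → $726.52; payment $224.88; balance $501.64
Quarter 2: opening $501.64; interest $12.00 → $513.64; payment $224.88; balance $288.76
Quarter 3: opening $288.76; interest $7.00 → $295.76; payment $224.88; balance $70.88
Quarter 4: opening $70.88; interest $2.00 → $72.88; payment $72.88; balance $0.00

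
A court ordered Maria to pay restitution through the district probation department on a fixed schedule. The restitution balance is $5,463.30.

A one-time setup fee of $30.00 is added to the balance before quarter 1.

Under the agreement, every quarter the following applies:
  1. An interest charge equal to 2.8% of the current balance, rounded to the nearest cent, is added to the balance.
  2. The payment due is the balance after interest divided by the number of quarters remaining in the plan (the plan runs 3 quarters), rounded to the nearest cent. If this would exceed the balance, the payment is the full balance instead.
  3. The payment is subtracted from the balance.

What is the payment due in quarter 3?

$1,989.25

# | Opening | Interest | Payment | End bal
1 | $5,493.30 | $153.81 | $1,882.37 | $3,764.74
2 | $3,764.74 | $105.41 | $1,935.08 | $1,935.07
3 | $1,935.07 | $54.18 | $1,989.25 | $0.00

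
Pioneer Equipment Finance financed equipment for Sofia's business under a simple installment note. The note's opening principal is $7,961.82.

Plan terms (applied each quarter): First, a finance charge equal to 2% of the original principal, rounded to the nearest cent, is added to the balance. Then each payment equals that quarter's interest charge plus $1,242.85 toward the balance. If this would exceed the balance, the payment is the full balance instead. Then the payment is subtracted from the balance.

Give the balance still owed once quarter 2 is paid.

Quarter 1: opening $7,961.82; interest $159.24 → $8,121.06; payment $1,402.09; balance $6,718.97
Quarter 2: opening $6,718.97; interest $159.24 → $6,878.21; payment $1,402.09; balance $5,476.12

$5,476.12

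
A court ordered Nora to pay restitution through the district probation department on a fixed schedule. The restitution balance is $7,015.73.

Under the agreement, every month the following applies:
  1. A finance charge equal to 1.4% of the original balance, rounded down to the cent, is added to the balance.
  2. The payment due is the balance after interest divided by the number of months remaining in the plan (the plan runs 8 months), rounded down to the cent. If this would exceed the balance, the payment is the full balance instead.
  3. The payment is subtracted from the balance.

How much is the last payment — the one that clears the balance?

$1,143.92

Month 1: opening $7,015.73; interest $98.22 → $7,113.95; payment $889.24; balance $6,224.71
Month 2: opening $6,224.71; interest $98.22 → $6,322.93; payment $903.27; balance $5,419.66
Month 3: opening $5,419.66; interest $98.22 → $5,517.88; payment $919.64; balance $4,598.24
Month 4: opening $4,598.24; interest $98.22 → $4,696.46; payment $939.29; balance $3,757.17
Month 5: opening $3,757.17; interest $98.22 → $3,855.39; payment $963.84; balance $2,891.55
Month 6: opening $2,891.55; interest $98.22 → $2,989.77; payment $996.59; balance $1,993.18
Month 7: opening $1,993.18; interest $98.22 → $2,091.40; payment $1,045.70; balance $1,045.70
Month 8: opening $1,045.70; interest $98.22 → $1,143.92; payment $1,143.92; balance $0.00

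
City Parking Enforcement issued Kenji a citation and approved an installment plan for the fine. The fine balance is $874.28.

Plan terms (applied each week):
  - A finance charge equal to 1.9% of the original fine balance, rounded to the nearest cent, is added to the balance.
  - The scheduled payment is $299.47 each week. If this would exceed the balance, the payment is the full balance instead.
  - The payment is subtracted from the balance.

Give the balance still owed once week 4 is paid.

$0.00

Week 1: $874.28 +$16.61 interest = $890.89; pay $299.47 → $591.42
Week 2: $591.42 +$16.61 interest = $608.03; pay $299.47 → $308.56
Week 3: $308.56 +$16.61 interest = $325.17; pay $299.47 → $25.70
Week 4: $25.70 +$16.61 interest = $42.31; pay $42.31 → $0.00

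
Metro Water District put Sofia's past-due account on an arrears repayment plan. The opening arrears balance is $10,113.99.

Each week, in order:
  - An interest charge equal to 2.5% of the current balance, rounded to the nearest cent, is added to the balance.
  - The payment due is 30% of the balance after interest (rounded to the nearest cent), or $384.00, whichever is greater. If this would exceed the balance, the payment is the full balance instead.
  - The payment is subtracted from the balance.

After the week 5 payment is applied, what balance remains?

Week 1: $10,113.99 +$252.85 interest = $10,366.84; pay $3,110.05 → $7,256.79
Week 2: $7,256.79 +$181.42 interest = $7,438.21; pay $2,231.46 → $5,206.75
Week 3: $5,206.75 +$130.17 interest = $5,336.92; pay $1,601.08 → $3,735.84
Week 4: $3,735.84 +$93.40 interest = $3,829.24; pay $1,148.77 → $2,680.47
Week 5: $2,680.47 +$67.01 interest = $2,747.48; pay $824.24 → $1,923.24

$1,923.24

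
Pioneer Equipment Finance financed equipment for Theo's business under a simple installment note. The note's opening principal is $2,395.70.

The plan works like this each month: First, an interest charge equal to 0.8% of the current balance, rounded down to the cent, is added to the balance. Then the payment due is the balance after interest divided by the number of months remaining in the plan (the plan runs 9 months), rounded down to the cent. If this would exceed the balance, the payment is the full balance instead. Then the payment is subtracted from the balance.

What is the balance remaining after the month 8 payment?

Month 1: opening $2,395.70; interest $19.16 → $2,414.86; payment $268.31; balance $2,146.55
Month 2: opening $2,146.55; interest $17.17 → $2,163.72; payment $270.46; balance $1,893.26
Month 3: opening $1,893.26; interest $15.14 → $1,908.40; payment $272.62; balance $1,635.78
Month 4: opening $1,635.78; interest $13.08 → $1,648.86; payment $274.81; balance $1,374.05
Month 5: opening $1,374.05; interest $10.99 → $1,385.04; payment $277.00; balance $1,108.04
Month 6: opening $1,108.04; interest $8.86 → $1,116.90; payment $279.22; balance $837.68
Month 7: opening $837.68; interest $6.70 → $844.38; payment $281.46; balance $562.92
Month 8: opening $562.92; interest $4.50 → $567.42; payment $283.71; balance $283.71

$283.71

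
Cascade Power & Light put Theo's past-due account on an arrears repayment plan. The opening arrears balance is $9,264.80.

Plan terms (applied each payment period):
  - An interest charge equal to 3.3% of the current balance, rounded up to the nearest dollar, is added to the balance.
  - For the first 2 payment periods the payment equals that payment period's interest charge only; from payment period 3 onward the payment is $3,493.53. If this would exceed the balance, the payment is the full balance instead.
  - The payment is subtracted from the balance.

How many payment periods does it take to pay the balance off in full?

5

Payment period 1: opening $9,264.80; interest $306.00 → $9,570.80; payment $306.00; balance $9,264.80
Payment period 2: opening $9,264.80; interest $306.00 → $9,570.80; payment $306.00; balance $9,264.80
Payment period 3: opening $9,264.80; interest $306.00 → $9,570.80; payment $3,493.53; balance $6,077.27
Payment period 4: opening $6,077.27; interest $201.00 → $6,278.27; payment $3,493.53; balance $2,784.74
Payment period 5: opening $2,784.74; interest $92.00 → $2,876.74; payment $2,876.74; balance $0.00
Balance reaches $0.00 in payment period 5.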